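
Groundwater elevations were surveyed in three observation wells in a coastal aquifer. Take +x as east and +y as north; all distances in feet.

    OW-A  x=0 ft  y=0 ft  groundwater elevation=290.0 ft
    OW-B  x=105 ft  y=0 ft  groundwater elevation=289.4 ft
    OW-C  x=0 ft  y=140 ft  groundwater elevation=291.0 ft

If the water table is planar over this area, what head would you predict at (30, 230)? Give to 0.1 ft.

∂h/∂x = (289.4 − 290.0) / (105 − 0) = -0.005714
∂h/∂y = (291.0 − 290.0) / (140 − 0) = +0.007143
h(30, 230) = 290.0 + (-0.005714)·(30) + (+0.007143)·(230) = 290.0 -0.171 +1.643 = 291.471 ft.

291.5 ft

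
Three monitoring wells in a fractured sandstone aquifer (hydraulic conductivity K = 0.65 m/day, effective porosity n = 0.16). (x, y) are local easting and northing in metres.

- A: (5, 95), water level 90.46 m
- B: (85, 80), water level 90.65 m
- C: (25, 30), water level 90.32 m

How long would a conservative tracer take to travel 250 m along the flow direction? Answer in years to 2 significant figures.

With h = a·x + b·y + c and A as origin, the differences give:
  80·a + (-15)·b = +0.19
  20·a + (-65)·b = -0.14
Eliminate b (×(-65) and ×(-15), subtract): -4900·a = -14.450 → a = ∂h/∂x = +0.002949
Back-substitute: b = ∂h/∂y = +0.003061.
|∇h| = √(0.002949² + 0.003061²) = 0.00425
Seepage velocity v = K·i/n = 0.65 × 0.00425 / 0.16 = 0.01727 m/day.
t = 250 / 0.01727 = 1.448e+04 days = 39.6 years.

40 years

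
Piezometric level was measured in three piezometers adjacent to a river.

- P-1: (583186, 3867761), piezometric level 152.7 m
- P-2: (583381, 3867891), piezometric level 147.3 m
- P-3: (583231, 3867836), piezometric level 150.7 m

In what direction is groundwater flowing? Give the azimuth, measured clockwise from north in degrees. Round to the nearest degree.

045°

With h = a·x + b·y + c and P-1 as origin, the differences give:
  195·a + 130·b = -5.4
  45·a + 75·b = -2.0
Eliminate b (×75 and ×130, subtract): 8775·a = -145.00 → a = ∂h/∂x = -0.01652
Back-substitute: b = ∂h/∂y = -0.01675.
Flow direction (−∇h) has components (+0.01652 E, +0.01675 N).
Azimuth = atan2(E, N) = atan2(+0.01652, +0.01675) = 44.6° ≈ 045°.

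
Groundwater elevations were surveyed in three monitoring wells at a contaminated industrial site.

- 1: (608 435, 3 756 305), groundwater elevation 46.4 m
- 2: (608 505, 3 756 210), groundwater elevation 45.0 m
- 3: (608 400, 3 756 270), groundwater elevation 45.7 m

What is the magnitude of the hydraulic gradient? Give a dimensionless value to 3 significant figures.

0.0172

With h = a·x + b·y + c and 1 as origin, the differences give:
  70·a + (-95)·b = -1.4
  (-35)·a + (-35)·b = -0.7
Eliminate b (×(-35) and ×(-95), subtract): -5775·a = -17.50 → a = ∂h/∂x = +0.003030
Back-substitute: b = ∂h/∂y = +0.01697.
|∇h| = √(0.003030² + 0.01697²) = 0.01724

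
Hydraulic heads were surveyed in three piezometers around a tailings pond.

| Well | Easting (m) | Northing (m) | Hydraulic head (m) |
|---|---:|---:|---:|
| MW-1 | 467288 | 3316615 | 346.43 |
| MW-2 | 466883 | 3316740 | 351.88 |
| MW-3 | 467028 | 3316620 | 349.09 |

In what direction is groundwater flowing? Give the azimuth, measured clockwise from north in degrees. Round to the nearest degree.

Differences from MW-1: to MW-2 (Δx, Δy, Δh) = (-405, 125, +5.45); to MW-3 = (-260, 5, +2.66).
Solve a·Δx + b·Δy = Δh: det = (-405)·5 − (-260)·125 = 30475.
∂h/∂x = [(+5.45)·5 − (+2.66)·125] / 30475 = -0.01002
∂h/∂y = [(-405)·(+2.66) − (-260)·(+5.45)] / 30475 = +0.01115
Flow direction (−∇h) has components (+0.01002 E, -0.01115 N).
Azimuth = atan2(E, N) = atan2(+0.01002, -0.01115) = 138.1° ≈ 138°.

138°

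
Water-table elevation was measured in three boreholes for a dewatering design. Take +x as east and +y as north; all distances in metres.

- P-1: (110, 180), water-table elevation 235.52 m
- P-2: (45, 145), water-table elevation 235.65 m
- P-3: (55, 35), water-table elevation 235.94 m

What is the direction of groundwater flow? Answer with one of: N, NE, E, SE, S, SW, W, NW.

N

Differences from P-1: to P-2 (Δx, Δy, Δh) = (-65, -35, +0.13); to P-3 = (-55, -145, +0.42).
Solve a·Δx + b·Δy = Δh: det = (-65)·(-145) − (-55)·(-35) = 7500.
∂h/∂x = [(+0.13)·(-145) − (+0.42)·(-35)] / 7500 = -0.0005533
∂h/∂y = [(-65)·(+0.42) − (-55)·(+0.13)] / 7500 = -0.002687
Flow = −∇h = (+0.0005533 east, +0.002687 north), which points north.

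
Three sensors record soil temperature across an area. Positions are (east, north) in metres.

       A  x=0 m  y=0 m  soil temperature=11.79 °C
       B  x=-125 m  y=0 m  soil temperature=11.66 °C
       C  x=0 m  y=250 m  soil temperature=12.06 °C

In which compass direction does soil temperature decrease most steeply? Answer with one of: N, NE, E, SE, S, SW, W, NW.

SW

∂T/∂x = (11.66 − 11.79) / (-125 − 0) = +0.001040
∂T/∂y = (12.06 − 11.79) / (250 − 0) = +0.001080
Steepest decrease is along −∇f = (-0.001040 E, -0.001080 N) → southwest.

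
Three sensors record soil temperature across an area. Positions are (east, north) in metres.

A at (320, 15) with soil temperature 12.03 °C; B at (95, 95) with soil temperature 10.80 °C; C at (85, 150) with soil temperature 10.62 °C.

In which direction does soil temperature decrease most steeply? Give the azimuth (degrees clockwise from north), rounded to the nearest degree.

Three-point gradient (reference A): Δ to B = (-225, 80, -1.23), Δ to C = (-235, 135, -1.41).
∂T/∂x = +0.004600, ∂T/∂y = -0.002436 (det = -11575).
Steepest decrease is along −∇f: components (-0.004600 E, +0.002436 N).
Azimuth = atan2(-0.004600, +0.002436) = 297.9° ≈ 298°.

298°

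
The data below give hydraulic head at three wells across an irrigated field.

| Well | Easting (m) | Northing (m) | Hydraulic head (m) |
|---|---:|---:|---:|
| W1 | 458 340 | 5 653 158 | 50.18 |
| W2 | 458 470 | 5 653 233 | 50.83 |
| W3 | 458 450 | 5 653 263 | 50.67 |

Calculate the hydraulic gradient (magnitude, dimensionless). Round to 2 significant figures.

With h = a·x + b·y + c and W1 as origin, the differences give:
  130·a + 75·b = +0.65
  110·a + 105·b = +0.49
Eliminate b (×105 and ×75, subtract): 5400·a = 31.500 → a = ∂h/∂x = +0.005833
Back-substitute: b = ∂h/∂y = -0.001444.
|∇h| = √(0.005833² + -0.001444²) = 0.006009

0.0060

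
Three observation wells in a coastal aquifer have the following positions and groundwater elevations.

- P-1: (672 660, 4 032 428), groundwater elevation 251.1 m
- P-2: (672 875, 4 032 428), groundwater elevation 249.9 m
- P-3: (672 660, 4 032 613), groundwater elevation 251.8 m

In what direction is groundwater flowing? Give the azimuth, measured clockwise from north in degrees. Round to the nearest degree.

124°

∂h/∂x = (249.9 − 251.1) / (672875 − 672660) = -0.005581
∂h/∂y = (251.8 − 251.1) / (4032613 − 4032428) = +0.003784
Flow direction (−∇h) has components (+0.005581 E, -0.003784 N).
Azimuth = atan2(E, N) = atan2(+0.005581, -0.003784) = 124.1° ≈ 124°.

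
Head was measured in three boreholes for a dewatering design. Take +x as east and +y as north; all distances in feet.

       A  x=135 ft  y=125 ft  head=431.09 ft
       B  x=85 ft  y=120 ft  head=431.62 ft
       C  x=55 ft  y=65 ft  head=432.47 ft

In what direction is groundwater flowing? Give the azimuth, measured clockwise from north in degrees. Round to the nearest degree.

Three-point gradient (reference A): Δ to B = (-50, -5, +0.53), Δ to C = (-80, -60, +1.38).
∂h/∂x = -0.009577, ∂h/∂y = -0.01023 (det = 2600).
Flow direction (−∇h) has components (+0.009577 E, +0.01023 N).
Azimuth = atan2(E, N) = atan2(+0.009577, +0.01023) = 43.1° ≈ 043°.

043°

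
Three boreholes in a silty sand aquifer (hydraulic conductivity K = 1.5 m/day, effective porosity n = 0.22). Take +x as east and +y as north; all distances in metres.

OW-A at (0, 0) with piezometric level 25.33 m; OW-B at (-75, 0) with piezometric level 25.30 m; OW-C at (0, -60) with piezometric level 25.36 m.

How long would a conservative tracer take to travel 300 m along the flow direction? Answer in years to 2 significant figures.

∂h/∂x = (25.30 − 25.33) / (-75 − 0) = +0.0004000
∂h/∂y = (25.36 − 25.33) / (-60 − 0) = -0.0005000
|∇h| = √(0.0004000² + -0.0005000²) = 0.0006403
Seepage velocity v = K·i/n = 1.5 × 0.0006403 / 0.22 = 0.004366 m/day.
t = 300 / 0.004366 = 6.871e+04 days = 188 years.

190 years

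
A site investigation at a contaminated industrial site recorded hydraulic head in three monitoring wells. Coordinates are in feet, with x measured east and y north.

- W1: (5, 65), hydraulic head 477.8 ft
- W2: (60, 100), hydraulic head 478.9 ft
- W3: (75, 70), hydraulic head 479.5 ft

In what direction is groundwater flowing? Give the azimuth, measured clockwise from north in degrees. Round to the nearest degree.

287°

Differences from W1: to W2 (Δx, Δy, Δh) = (55, 35, +1.1); to W3 = (70, 5, +1.7).
Solve a·Δx + b·Δy = Δh: det = 55·5 − 70·35 = -2175.
∂h/∂x = [(+1.1)·5 − (+1.7)·35] / -2175 = +0.02483
∂h/∂y = [55·(+1.7) − 70·(+1.1)] / -2175 = -0.007586
Flow direction (−∇h) has components (-0.02483 E, +0.007586 N).
Azimuth = atan2(E, N) = atan2(-0.02483, +0.007586) = 287.0° ≈ 287°.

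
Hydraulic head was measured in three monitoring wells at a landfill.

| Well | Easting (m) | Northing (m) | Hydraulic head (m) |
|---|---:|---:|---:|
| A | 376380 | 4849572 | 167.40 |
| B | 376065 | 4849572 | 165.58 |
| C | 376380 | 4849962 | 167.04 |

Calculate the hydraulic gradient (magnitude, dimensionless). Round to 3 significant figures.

0.00585

∂h/∂x = (165.58 − 167.40) / (376065 − 376380) = +0.005778
∂h/∂y = (167.04 − 167.40) / (4849962 − 4849572) = -0.0009231
|∇h| = √(0.005778² + -0.0009231²) = 0.005851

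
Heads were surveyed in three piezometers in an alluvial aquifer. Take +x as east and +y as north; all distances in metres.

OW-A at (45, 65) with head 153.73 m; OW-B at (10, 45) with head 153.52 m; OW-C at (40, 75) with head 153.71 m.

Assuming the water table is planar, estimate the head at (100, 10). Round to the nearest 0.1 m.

Taking OW-A as reference: OW-B−OW-A = (-35, -20, -0.21); OW-C−OW-A = (-5, 10, -0.02).
Determinant of the coordinate differences = (-35)·10 − (-5)·(-20) = -450.
∂h/∂x = [(-0.21)·10 − (-0.02)·(-20)] / -450 = +0.005556
∂h/∂y = [(-35)·(-0.02) − (-5)·(-0.21)] / -450 = +0.0007778
h(100, 10) = 153.73 + (+0.005556)·(55) + (+0.0007778)·(-55) = 153.73 +0.306 -0.043 = 153.993 m.

154.0 m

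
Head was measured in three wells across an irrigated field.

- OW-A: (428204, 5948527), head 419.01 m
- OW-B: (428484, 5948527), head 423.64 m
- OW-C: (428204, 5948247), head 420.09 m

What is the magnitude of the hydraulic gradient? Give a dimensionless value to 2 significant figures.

∂h/∂x = (423.64 − 419.01) / (428484 − 428204) = +0.01654
∂h/∂y = (420.09 − 419.01) / (5948247 − 5948527) = -0.003857
|∇h| = √(0.01654² + -0.003857²) = 0.01698

0.017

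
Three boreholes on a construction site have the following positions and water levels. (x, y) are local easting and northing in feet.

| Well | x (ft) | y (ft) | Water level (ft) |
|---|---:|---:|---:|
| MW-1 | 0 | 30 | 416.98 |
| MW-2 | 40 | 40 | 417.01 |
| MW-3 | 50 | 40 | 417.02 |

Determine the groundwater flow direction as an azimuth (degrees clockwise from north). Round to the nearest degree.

315°

Taking MW-1 as reference: MW-2−MW-1 = (40, 10, +0.03); MW-3−MW-1 = (50, 10, +0.04).
Determinant of the coordinate differences = 40·10 − 50·10 = -100.
∂h/∂x = [(+0.03)·10 − (+0.04)·10] / -100 = +0.0010000
∂h/∂y = [40·(+0.04) − 50·(+0.03)] / -100 = -0.0010000
Flow direction (−∇h) has components (-0.0010000 E, +0.0010000 N).
Azimuth = atan2(E, N) = atan2(-0.0010000, +0.0010000) = 315.0° ≈ 315°.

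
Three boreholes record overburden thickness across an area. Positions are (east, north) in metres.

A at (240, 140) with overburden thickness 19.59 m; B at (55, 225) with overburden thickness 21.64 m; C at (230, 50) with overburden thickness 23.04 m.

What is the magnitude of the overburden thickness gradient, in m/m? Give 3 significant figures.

Three-point gradient (reference A): Δ to B = (-185, 85, +2.05), Δ to C = (-10, -90, +3.45).
∂d/∂x = -0.02730, ∂d/∂y = -0.03530 (det = 17500).
|∇f| = √(-0.02730² + -0.03530²) = 0.04462 m/m

0.0446 m/m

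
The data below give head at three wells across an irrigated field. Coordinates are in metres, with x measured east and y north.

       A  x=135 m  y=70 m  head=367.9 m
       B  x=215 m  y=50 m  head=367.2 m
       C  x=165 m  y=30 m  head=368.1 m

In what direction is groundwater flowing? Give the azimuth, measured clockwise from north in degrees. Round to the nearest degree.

Differences from A: to B (Δx, Δy, Δh) = (80, -20, -0.7); to C = (30, -40, +0.2).
Solve a·Δx + b·Δy = Δh: det = 80·(-40) − 30·(-20) = -2600.
∂h/∂x = [(-0.7)·(-40) − (+0.2)·(-20)] / -2600 = -0.01231
∂h/∂y = [80·(+0.2) − 30·(-0.7)] / -2600 = -0.01423
Flow direction (−∇h) has components (+0.01231 E, +0.01423 N).
Azimuth = atan2(E, N) = atan2(+0.01231, +0.01423) = 40.9° ≈ 041°.

041°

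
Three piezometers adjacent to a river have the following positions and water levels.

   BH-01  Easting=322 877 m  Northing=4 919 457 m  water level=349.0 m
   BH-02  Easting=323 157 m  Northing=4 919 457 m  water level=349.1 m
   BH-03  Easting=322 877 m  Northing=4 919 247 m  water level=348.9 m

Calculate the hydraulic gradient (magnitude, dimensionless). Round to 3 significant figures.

∂h/∂x = (349.1 − 349.0) / (323157 − 322877) = +0.0003571
∂h/∂y = (348.9 − 349.0) / (4919247 − 4919457) = +0.0004762
|∇h| = √(0.0003571² + 0.0004762²) = 0.0005952

0.000595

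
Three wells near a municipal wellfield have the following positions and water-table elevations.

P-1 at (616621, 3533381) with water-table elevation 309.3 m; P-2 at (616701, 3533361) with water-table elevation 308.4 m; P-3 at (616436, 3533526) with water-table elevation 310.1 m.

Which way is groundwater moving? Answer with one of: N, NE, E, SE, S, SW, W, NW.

NE

Taking P-1 as reference: P-2−P-1 = (80, -20, -0.9); P-3−P-1 = (-185, 145, +0.8).
Solve a·Δx + b·Δy = Δh: det = 80·145 − (-185)·(-20) = 7900.
∂h/∂x = [(-0.9)·145 − (+0.8)·(-20)] / 7900 = -0.01449
∂h/∂y = [80·(+0.8) − (-185)·(-0.9)] / 7900 = -0.01297
Flow = −∇h = (+0.01449 east, +0.01297 north), which points northeast.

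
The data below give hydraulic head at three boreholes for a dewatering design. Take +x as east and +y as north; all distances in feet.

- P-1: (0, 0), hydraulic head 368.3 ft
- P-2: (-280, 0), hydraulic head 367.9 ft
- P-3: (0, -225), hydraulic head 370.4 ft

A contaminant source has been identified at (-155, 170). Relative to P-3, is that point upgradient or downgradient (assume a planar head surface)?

∂h/∂x = (367.9 − 368.3) / (-280 − 0) = +0.001429
∂h/∂y = (370.4 − 368.3) / (-225 − 0) = -0.009333
Head at (-155, 170) = 368.3 + (+0.001429)·(-155) + (-0.009333)·(170) = 366.49 ft.
That is lower than the 370.4 ft at P-3, so the point is downgradient.

downgradient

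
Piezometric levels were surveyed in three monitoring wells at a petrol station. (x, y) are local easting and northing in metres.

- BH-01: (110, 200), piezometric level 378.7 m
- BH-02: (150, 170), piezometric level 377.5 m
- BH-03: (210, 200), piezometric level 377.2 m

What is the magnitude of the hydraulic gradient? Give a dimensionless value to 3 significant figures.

0.0250

Taking BH-01 as reference: BH-02−BH-01 = (40, -30, -1.2); BH-03−BH-01 = (100, 0, -1.5).
Solve a·Δx + b·Δy = Δh: det = 40·0 − 100·(-30) = 3000.
∂h/∂x = [(-1.2)·0 − (-1.5)·(-30)] / 3000 = -0.01500
∂h/∂y = [40·(-1.5) − 100·(-1.2)] / 3000 = +0.02000
|∇h| = √(-0.01500² + 0.02000²) = 0.025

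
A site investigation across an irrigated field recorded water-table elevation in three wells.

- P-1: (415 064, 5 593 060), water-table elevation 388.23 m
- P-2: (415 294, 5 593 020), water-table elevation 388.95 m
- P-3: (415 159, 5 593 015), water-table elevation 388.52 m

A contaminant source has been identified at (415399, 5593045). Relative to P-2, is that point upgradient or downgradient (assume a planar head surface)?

upgradient

With h = a·x + b·y + c and P-1 as origin, the differences give:
  230·a + (-40)·b = +0.72
  95·a + (-45)·b = +0.29
Eliminate b (×(-45) and ×(-40), subtract): -6550·a = -20.800 → a = ∂h/∂x = +0.003176
Back-substitute: b = ∂h/∂y = +0.0002595.
Head at (415399, 5593045) = 388.23 + (+0.003176)·(335) + (+0.0002595)·(-15) = 389.29 m.
That is higher than the 388.95 m at P-2, so the point is upgradient.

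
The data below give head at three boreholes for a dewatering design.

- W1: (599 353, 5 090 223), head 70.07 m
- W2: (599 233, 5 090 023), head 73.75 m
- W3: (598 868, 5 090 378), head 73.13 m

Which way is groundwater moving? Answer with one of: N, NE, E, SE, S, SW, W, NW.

Taking W1 as reference: W2−W1 = (-120, -200, +3.68); W3−W1 = (-485, 155, +3.06).
Determinant of the coordinate differences = (-120)·155 − (-485)·(-200) = -115600.
∂h/∂x = [(+3.68)·155 − (+3.06)·(-200)] / -115600 = -0.01023
∂h/∂y = [(-120)·(+3.06) − (-485)·(+3.68)] / -115600 = -0.01226
Flow = −∇h = (+0.01023 east, +0.01226 north), which points northeast.

NE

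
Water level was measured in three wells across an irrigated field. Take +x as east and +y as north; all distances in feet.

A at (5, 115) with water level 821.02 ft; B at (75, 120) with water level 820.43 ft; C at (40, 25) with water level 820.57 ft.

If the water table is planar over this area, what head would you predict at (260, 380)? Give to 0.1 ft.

819.3 ft

With h = a·x + b·y + c and A as origin, the differences give:
  70·a + 5·b = -0.59
  35·a + (-90)·b = -0.45
Eliminate b (×(-90) and ×5, subtract): -6475·a = 55.350 → a = ∂h/∂x = -0.008548
Back-substitute: b = ∂h/∂y = +0.001676.
h(260, 380) = 821.02 + (-0.008548)·(255) + (+0.001676)·(265) = 821.02 -2.180 +0.444 = 819.284 ft.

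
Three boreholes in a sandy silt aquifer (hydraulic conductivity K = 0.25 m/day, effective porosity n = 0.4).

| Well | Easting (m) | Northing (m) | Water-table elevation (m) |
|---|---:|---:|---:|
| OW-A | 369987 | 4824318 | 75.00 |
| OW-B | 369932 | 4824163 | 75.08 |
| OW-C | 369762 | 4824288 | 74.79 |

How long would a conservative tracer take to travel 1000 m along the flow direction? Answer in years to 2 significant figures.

3200 years

Differences from OW-A: to OW-B (Δx, Δy, Δh) = (-55, -155, +0.08); to OW-C = (-225, -30, -0.21).
Solve a·Δx + b·Δy = Δh: det = (-55)·(-30) − (-225)·(-155) = -33225.
∂h/∂x = [(+0.08)·(-30) − (-0.21)·(-155)] / -33225 = +0.001052
∂h/∂y = [(-55)·(-0.21) − (-225)·(+0.08)] / -33225 = -0.0008894
|∇h| = √(0.001052² + -0.0008894²) = 0.001378
Seepage velocity v = K·i/n = 0.25 × 0.001378 / 0.4 = 0.0008613 m/day.
t = 1000 / 0.0008613 = 1.161e+06 days = 3.18e+03 years.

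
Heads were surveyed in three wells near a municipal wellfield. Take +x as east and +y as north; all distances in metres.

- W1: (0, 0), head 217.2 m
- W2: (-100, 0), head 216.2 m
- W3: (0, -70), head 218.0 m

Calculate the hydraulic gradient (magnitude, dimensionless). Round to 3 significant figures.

0.0152

∂h/∂x = (216.2 − 217.2) / (-100 − 0) = +0.01000
∂h/∂y = (218.0 − 217.2) / (-70 − 0) = -0.01143
|∇h| = √(0.01000² + -0.01143²) = 0.01519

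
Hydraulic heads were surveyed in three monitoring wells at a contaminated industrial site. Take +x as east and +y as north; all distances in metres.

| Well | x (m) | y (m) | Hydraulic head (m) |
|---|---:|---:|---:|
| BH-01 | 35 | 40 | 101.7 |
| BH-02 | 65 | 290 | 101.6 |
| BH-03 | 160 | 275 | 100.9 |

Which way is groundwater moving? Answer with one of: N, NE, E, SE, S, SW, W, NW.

Taking BH-01 as reference: BH-02−BH-01 = (30, 250, -0.1); BH-03−BH-01 = (125, 235, -0.8).
Solve a·Δx + b·Δy = Δh: det = 30·235 − 125·250 = -24200.
∂h/∂x = [(-0.1)·235 − (-0.8)·250] / -24200 = -0.007293
∂h/∂y = [30·(-0.8) − 125·(-0.1)] / -24200 = +0.0004752
Flow = −∇h = (+0.007293 east, -0.0004752 north), which points east.

E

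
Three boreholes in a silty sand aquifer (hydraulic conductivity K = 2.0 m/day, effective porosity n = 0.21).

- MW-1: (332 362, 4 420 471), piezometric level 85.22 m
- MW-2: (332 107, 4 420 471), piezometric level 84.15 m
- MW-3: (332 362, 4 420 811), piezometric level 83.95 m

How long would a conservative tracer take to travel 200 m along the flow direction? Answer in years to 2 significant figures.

10 years

∂h/∂x = (84.15 − 85.22) / (332107 − 332362) = +0.004196
∂h/∂y = (83.95 − 85.22) / (4420811 − 4420471) = -0.003735
|∇h| = √(0.004196² + -0.003735²) = 0.005618
Seepage velocity v = K·i/n = 2.0 × 0.005618 / 0.21 = 0.0535 m/day.
t = 200 / 0.0535 = 3738 days = 10.2 years.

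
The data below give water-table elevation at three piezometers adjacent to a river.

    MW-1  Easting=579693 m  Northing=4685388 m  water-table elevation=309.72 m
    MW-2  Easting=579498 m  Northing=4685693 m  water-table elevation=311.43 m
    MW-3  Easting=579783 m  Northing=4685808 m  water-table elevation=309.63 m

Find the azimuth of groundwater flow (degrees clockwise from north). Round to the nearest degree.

Differences from MW-1: to MW-2 (Δx, Δy, Δh) = (-195, 305, +1.71); to MW-3 = (90, 420, -0.09).
Solve a·Δx + b·Δy = Δh: det = (-195)·420 − 90·305 = -109350.
∂h/∂x = [(+1.71)·420 − (-0.09)·305] / -109350 = -0.006819
∂h/∂y = [(-195)·(-0.09) − 90·(+1.71)] / -109350 = +0.001247
Flow direction (−∇h) has components (+0.006819 E, -0.001247 N).
Azimuth = atan2(E, N) = atan2(+0.006819, -0.001247) = 100.4° ≈ 100°.

100°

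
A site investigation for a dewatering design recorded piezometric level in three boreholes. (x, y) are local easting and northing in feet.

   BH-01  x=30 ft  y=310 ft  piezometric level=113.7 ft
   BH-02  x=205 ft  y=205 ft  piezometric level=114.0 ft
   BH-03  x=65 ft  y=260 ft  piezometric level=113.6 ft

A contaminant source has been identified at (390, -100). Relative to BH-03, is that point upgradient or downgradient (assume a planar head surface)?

downgradient

Taking BH-01 as reference: BH-02−BH-01 = (175, -105, +0.3); BH-03−BH-01 = (35, -50, -0.1).
Solve a·Δx + b·Δy = Δh: det = 175·(-50) − 35·(-105) = -5075.
∂h/∂x = [(+0.3)·(-50) − (-0.1)·(-105)] / -5075 = +0.005025
∂h/∂y = [175·(-0.1) − 35·(+0.3)] / -5075 = +0.005517
Head at (390, -100) = 113.7 + (+0.005025)·(360) + (+0.005517)·(-410) = 113.25 ft.
That is lower than the 113.6 ft at BH-03, so the point is downgradient.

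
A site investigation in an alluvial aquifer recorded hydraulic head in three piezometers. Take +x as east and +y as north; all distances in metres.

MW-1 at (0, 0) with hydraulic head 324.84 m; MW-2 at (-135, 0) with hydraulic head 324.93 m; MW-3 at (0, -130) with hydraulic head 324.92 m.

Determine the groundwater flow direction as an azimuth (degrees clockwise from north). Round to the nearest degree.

∂h/∂x = (324.93 − 324.84) / (-135 − 0) = -0.0006667
∂h/∂y = (324.92 − 324.84) / (-130 − 0) = -0.0006154
Flow direction (−∇h) has components (+0.0006667 E, +0.0006154 N).
Azimuth = atan2(E, N) = atan2(+0.0006667, +0.0006154) = 47.3° ≈ 047°.

047°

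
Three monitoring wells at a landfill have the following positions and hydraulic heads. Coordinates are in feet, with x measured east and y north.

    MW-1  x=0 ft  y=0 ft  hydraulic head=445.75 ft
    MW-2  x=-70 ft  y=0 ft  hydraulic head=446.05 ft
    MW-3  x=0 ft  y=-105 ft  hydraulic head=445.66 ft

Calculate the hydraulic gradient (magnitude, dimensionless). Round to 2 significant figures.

∂h/∂x = (446.05 − 445.75) / (-70 − 0) = -0.004286
∂h/∂y = (445.66 − 445.75) / (-105 − 0) = +0.0008571
|∇h| = √(-0.004286² + 0.0008571²) = 0.004371

0.0044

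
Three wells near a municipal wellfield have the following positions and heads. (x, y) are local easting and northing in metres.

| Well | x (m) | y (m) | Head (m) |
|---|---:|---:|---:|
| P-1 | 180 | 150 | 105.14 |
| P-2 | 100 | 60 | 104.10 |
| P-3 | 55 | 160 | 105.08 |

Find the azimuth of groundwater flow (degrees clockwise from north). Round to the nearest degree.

187°

With h = a·x + b·y + c and P-1 as origin, the differences give:
  (-80)·a + (-90)·b = -1.04
  (-125)·a + 10·b = -0.06
Eliminate b (×10 and ×(-90), subtract): -12050·a = -15.800 → a = ∂h/∂x = +0.001311
Back-substitute: b = ∂h/∂y = +0.01039.
Flow direction (−∇h) has components (-0.001311 E, -0.01039 N).
Azimuth = atan2(E, N) = atan2(-0.001311, -0.01039) = 187.2° ≈ 187°.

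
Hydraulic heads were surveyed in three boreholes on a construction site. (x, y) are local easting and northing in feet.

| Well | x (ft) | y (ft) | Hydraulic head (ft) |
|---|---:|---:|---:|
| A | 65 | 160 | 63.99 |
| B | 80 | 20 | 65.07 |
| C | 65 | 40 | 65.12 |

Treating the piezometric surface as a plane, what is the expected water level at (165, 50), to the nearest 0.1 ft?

With h = a·x + b·y + c and A as origin, the differences give:
  15·a + (-140)·b = +1.08
  0·a + (-120)·b = +1.13
Eliminate b (×(-120) and ×(-140), subtract): -1800·a = 28.600 → a = ∂h/∂x = -0.01589
Back-substitute: b = ∂h/∂y = -0.009417.
h(165, 50) = 63.99 + (-0.01589)·(100) + (-0.009417)·(-110) = 63.99 -1.589 +1.036 = 63.437 ft.

63.4 ft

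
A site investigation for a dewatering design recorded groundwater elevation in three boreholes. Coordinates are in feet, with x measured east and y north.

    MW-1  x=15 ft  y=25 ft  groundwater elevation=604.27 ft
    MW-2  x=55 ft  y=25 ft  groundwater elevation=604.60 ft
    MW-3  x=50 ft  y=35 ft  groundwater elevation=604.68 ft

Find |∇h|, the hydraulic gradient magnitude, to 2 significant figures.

With h = a·x + b·y + c and MW-1 as origin, the differences give:
  40·a + 0·b = +0.33
  35·a + 10·b = +0.41
Eliminate b (×10 and ×0, subtract): 400·a = 3.300 → a = ∂h/∂x = +0.008250
Back-substitute: b = ∂h/∂y = +0.01212.
|∇h| = √(0.008250² + 0.01212²) = 0.01466

0.015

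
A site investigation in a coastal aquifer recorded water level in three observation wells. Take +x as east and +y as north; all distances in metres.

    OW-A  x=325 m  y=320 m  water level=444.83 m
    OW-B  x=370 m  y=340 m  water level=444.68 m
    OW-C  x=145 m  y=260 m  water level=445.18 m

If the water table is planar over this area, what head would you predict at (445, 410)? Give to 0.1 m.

444.0 m

Taking OW-A as reference: OW-B−OW-A = (45, 20, -0.15); OW-C−OW-A = (-180, -60, +0.35).
Solve a·Δx + b·Δy = Δh: det = 45·(-60) − (-180)·20 = 900.
∂h/∂x = [(-0.15)·(-60) − (+0.35)·20] / 900 = +0.002222
∂h/∂y = [45·(+0.35) − (-180)·(-0.15)] / 900 = -0.01250
h(445, 410) = 444.83 + (+0.002222)·(120) + (-0.01250)·(90) = 444.83 +0.267 -1.125 = 443.972 m.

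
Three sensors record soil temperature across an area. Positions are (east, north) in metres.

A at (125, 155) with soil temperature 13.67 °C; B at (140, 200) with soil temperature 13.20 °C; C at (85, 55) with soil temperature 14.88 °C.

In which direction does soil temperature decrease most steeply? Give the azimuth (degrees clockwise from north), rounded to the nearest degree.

With T = a·x + b·y + c and A as origin, the differences give:
  15·a + 45·b = -0.47
  (-40)·a + (-100)·b = +1.21
Eliminate b (×(-100) and ×45, subtract): 300·a = -7.450 → a = ∂T/∂x = -0.02483
Back-substitute: b = ∂T/∂y = -0.002167.
Steepest decrease is along −∇f: components (+0.02483 E, +0.002167 N).
Azimuth = atan2(+0.02483, +0.002167) = 85.0° ≈ 085°.

085°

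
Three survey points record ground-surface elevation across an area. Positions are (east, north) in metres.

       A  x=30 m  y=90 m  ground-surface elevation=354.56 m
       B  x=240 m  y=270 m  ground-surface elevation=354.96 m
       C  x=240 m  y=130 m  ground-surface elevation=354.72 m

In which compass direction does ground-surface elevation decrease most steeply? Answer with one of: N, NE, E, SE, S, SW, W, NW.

S

Taking A as reference: B−A = (210, 180, +0.40); C−A = (210, 40, +0.16).
Solve a·Δx + b·Δy = Δz: det = 210·40 − 210·180 = -29400.
∂z/∂x = [(+0.40)·40 − (+0.16)·180] / -29400 = +0.0004354
∂z/∂y = [210·(+0.16) − 210·(+0.40)] / -29400 = +0.001714
Steepest decrease is along −∇f = (-0.0004354 E, -0.001714 N) → south.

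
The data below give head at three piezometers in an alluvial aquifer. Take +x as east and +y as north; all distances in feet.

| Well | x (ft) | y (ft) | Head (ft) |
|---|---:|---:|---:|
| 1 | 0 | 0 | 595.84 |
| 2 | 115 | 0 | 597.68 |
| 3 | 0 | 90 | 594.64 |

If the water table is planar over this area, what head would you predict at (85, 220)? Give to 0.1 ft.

∂h/∂x = (597.68 − 595.84) / (115 − 0) = +0.01600
∂h/∂y = (594.64 − 595.84) / (90 − 0) = -0.01333
h(85, 220) = 595.84 + (+0.01600)·(85) + (-0.01333)·(220) = 595.84 +1.360 -2.933 = 594.267 ft.

594.3 ft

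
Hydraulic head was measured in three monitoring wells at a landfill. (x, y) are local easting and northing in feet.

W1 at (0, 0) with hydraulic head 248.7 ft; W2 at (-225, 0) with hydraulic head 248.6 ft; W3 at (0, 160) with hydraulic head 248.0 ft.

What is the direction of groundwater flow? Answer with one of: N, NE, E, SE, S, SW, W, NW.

∂h/∂x = (248.6 − 248.7) / (-225 − 0) = +0.0004444
∂h/∂y = (248.0 − 248.7) / (160 − 0) = -0.004375
Flow = −∇h = (-0.0004444 east, +0.004375 north), which points north.

N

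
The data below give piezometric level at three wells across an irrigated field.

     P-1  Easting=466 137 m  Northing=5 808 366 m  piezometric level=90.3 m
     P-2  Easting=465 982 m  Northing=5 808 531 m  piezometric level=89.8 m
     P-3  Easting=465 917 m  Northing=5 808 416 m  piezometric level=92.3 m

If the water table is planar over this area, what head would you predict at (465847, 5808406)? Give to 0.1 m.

Three-point gradient (reference P-1): Δ to P-2 = (-155, 165, -0.5), Δ to P-3 = (-220, 50, +2.0).
∂h/∂x = -0.01243, ∂h/∂y = -0.01471 (det = 28550).
h(465847, 5808406) = 90.3 + (-0.01243)·(-290) + (-0.01471)·(40) = 90.3 +3.606 -0.588 = 93.318 m.

93.3 m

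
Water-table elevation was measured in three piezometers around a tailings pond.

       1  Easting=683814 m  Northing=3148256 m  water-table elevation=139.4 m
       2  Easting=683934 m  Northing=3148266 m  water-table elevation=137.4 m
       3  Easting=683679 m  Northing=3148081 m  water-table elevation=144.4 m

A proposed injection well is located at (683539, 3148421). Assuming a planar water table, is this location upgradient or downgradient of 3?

Differences from 1: to 2 (Δx, Δy, Δh) = (120, 10, -2.0); to 3 = (-135, -175, +5.0).
Solve a·Δx + b·Δy = Δh: det = 120·(-175) − (-135)·10 = -19650.
∂h/∂x = [(-2.0)·(-175) − (+5.0)·10] / -19650 = -0.01527
∂h/∂y = [120·(+5.0) − (-135)·(-2.0)] / -19650 = -0.01679
Head at (683539, 3148421) = 139.4 + (-0.01527)·(-275) + (-0.01679)·(165) = 140.83 m.
That is lower than the 144.4 m at 3, so the point is downgradient.

downgradient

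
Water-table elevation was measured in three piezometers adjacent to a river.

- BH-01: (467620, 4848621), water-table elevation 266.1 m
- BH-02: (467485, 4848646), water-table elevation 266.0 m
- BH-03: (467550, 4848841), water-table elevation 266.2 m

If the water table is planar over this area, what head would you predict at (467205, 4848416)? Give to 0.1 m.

265.6 m

Differences from BH-01: to BH-02 (Δx, Δy, Δh) = (-135, 25, -0.1); to BH-03 = (-70, 220, +0.1).
Determinant of the coordinate differences = (-135)·220 − (-70)·25 = -27950.
∂h/∂x = [(-0.1)·220 − (+0.1)·25] / -27950 = +0.0008766
∂h/∂y = [(-135)·(+0.1) − (-70)·(-0.1)] / -27950 = +0.0007335
h(467205, 4848416) = 266.1 + (+0.0008766)·(-415) + (+0.0007335)·(-205) = 266.1 -0.364 -0.150 = 265.586 m.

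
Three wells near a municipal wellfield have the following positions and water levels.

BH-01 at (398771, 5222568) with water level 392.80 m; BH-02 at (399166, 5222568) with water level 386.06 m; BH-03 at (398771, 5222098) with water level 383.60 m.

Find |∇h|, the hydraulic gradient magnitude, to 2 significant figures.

∂h/∂x = (386.06 − 392.80) / (399166 − 398771) = -0.01706
∂h/∂y = (383.60 − 392.80) / (5222098 − 5222568) = +0.01957
|∇h| = √(-0.01706² + 0.01957²) = 0.02596

0.026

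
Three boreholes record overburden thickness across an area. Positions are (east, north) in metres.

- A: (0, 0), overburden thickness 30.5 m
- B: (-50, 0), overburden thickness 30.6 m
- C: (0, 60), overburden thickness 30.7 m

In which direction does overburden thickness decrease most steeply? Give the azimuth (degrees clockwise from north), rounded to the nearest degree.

∂d/∂x = (30.6 − 30.5) / (-50 − 0) = -0.002000
∂d/∂y = (30.7 − 30.5) / (60 − 0) = +0.003333
Steepest decrease is along −∇f: components (+0.002000 E, -0.003333 N).
Azimuth = atan2(+0.002000, -0.003333) = 149.0° ≈ 149°.

149°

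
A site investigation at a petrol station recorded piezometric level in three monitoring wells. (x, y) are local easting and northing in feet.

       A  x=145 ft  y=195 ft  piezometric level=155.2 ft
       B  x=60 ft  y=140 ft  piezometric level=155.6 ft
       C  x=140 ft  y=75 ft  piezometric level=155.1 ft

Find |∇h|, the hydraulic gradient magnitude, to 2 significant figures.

With h = a·x + b·y + c and A as origin, the differences give:
  (-85)·a + (-55)·b = +0.4
  (-5)·a + (-120)·b = -0.1
Eliminate b (×(-120) and ×(-55), subtract): 9925·a = -53.50 → a = ∂h/∂x = -0.005390
Back-substitute: b = ∂h/∂y = +0.001058.
|∇h| = √(-0.005390² + 0.001058²) = 0.005493

0.0055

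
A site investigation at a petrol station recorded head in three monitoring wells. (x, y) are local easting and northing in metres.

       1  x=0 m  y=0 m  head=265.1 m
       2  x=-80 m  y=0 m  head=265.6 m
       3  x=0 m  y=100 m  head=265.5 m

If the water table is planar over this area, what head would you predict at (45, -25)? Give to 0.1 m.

264.7 m

∂h/∂x = (265.6 − 265.1) / (-80 − 0) = -0.006250
∂h/∂y = (265.5 − 265.1) / (100 − 0) = +0.004000
h(45, -25) = 265.1 + (-0.006250)·(45) + (+0.004000)·(-25) = 265.1 -0.281 -0.100 = 264.719 m.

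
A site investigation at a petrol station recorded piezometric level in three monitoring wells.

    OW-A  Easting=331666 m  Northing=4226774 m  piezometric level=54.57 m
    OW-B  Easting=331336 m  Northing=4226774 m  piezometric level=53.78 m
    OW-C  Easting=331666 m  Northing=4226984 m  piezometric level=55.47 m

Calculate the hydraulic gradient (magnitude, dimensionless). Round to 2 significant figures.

0.0049

∂h/∂x = (53.78 − 54.57) / (331336 − 331666) = +0.002394
∂h/∂y = (55.47 − 54.57) / (4226984 − 4226774) = +0.004286
|∇h| = √(0.002394² + 0.004286²) = 0.004909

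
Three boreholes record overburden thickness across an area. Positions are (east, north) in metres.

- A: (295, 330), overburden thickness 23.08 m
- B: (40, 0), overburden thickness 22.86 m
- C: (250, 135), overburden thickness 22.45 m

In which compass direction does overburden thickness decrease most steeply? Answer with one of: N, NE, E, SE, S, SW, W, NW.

Taking A as reference: B−A = (-255, -330, -0.22); C−A = (-45, -195, -0.63).
Solve a·Δx + b·Δy = Δd: det = (-255)·(-195) − (-45)·(-330) = 34875.
∂d/∂x = [(-0.22)·(-195) − (-0.63)·(-330)] / 34875 = -0.004731
∂d/∂y = [(-255)·(-0.63) − (-45)·(-0.22)] / 34875 = +0.004323
Steepest decrease is along −∇f = (+0.004731 E, -0.004323 N) → southeast.

SE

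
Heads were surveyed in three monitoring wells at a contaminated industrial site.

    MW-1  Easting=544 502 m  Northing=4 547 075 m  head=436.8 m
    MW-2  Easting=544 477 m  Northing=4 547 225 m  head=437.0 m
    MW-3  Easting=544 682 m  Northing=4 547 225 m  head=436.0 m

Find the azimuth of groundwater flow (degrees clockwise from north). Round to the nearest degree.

096°

With h = a·x + b·y + c and MW-1 as origin, the differences give:
  (-25)·a + 150·b = +0.2
  180·a + 150·b = -0.8
Eliminate b (×150 and ×150, subtract): -30750·a = 150.00 → a = ∂h/∂x = -0.004878
Back-substitute: b = ∂h/∂y = +0.0005203.
Flow direction (−∇h) has components (+0.004878 E, -0.0005203 N).
Azimuth = atan2(E, N) = atan2(+0.004878, -0.0005203) = 96.1° ≈ 096°.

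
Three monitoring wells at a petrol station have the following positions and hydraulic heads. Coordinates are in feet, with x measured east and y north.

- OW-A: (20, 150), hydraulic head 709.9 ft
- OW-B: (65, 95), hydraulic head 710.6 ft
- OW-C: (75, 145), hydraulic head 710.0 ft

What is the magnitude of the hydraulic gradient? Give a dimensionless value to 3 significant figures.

0.0122

Three-point gradient (reference OW-A): Δ to OW-B = (45, -55, +0.7), Δ to OW-C = (55, -5, +0.1).
∂h/∂x = +0.0007143, ∂h/∂y = -0.01214 (det = 2800).
|∇h| = √(0.0007143² + -0.01214²) = 0.01216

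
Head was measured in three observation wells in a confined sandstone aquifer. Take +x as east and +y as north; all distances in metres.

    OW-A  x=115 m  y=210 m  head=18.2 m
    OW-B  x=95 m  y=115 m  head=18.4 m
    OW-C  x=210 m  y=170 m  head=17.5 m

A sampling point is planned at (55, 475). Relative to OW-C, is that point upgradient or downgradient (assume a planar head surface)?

Differences from OW-A: to OW-B (Δx, Δy, Δh) = (-20, -95, +0.2); to OW-C = (95, -40, -0.7).
Determinant of the coordinate differences = (-20)·(-40) − 95·(-95) = 9825.
∂h/∂x = [(+0.2)·(-40) − (-0.7)·(-95)] / 9825 = -0.007583
∂h/∂y = [(-20)·(-0.7) − 95·(+0.2)] / 9825 = -0.0005089
Head at (55, 475) = 18.2 + (-0.007583)·(-60) + (-0.0005089)·(265) = 18.52 m.
That is higher than the 17.5 m at OW-C, so the point is upgradient.

upgradient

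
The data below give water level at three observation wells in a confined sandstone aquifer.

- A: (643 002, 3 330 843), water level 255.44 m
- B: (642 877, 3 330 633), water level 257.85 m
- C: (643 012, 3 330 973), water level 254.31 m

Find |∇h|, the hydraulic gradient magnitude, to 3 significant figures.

Taking A as reference: B−A = (-125, -210, +2.41); C−A = (10, 130, -1.13).
Solve a·Δx + b·Δy = Δh: det = (-125)·130 − 10·(-210) = -14150.
∂h/∂x = [(+2.41)·130 − (-1.13)·(-210)] / -14150 = -0.005371
∂h/∂y = [(-125)·(-1.13) − 10·(+2.41)] / -14150 = -0.008279
|∇h| = √(-0.005371² + -0.008279²) = 0.009869

0.00987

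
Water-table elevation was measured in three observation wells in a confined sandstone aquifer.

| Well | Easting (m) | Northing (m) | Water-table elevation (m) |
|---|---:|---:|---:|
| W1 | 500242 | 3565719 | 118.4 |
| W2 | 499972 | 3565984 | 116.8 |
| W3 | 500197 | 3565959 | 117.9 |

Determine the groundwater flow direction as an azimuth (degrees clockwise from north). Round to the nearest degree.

Differences from W1: to W2 (Δx, Δy, Δh) = (-270, 265, -1.6); to W3 = (-45, 240, -0.5).
Solve a·Δx + b·Δy = Δh: det = (-270)·240 − (-45)·265 = -52875.
∂h/∂x = [(-1.6)·240 − (-0.5)·265] / -52875 = +0.004757
∂h/∂y = [(-270)·(-0.5) − (-45)·(-1.6)] / -52875 = -0.001191
Flow direction (−∇h) has components (-0.004757 E, +0.001191 N).
Azimuth = atan2(E, N) = atan2(-0.004757, +0.001191) = 284.1° ≈ 284°.

284°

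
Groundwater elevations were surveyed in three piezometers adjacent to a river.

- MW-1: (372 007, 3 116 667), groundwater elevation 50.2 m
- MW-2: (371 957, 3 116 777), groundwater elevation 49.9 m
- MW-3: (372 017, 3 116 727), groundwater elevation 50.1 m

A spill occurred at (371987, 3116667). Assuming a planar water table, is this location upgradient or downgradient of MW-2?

upgradient

Three-point gradient (reference MW-1): Δ to MW-2 = (-50, 110, -0.3), Δ to MW-3 = (10, 60, -0.1).
∂h/∂x = +0.001707, ∂h/∂y = -0.001951 (det = -4100).
Head at (371987, 3116667) = 50.2 + (+0.001707)·(-20) + (-0.001951)·(0) = 50.17 m.
That is higher than the 49.9 m at MW-2, so the point is upgradient.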